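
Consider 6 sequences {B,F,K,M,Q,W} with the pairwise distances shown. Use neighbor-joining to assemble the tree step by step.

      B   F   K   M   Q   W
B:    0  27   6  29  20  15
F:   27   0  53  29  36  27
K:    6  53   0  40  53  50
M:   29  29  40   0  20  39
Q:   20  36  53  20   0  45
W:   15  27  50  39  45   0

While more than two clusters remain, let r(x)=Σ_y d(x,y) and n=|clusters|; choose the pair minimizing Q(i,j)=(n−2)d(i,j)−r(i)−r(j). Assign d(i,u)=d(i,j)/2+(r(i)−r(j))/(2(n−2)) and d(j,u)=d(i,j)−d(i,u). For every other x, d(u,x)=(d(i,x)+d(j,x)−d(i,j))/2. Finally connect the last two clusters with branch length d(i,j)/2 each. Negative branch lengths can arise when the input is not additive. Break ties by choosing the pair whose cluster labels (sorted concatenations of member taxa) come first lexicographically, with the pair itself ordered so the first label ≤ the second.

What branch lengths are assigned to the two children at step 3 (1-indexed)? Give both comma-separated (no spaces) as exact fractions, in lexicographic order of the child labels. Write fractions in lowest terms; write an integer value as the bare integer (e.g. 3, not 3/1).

step 1: merge (B,K) at d=6, Q=-275; branch lengths B→-81/8, K→129/8; new cluster BK
  updated: d(BK,F)=37, d(BK,M)=63/2, d(BK,Q)=67/2, d(BK,W)=59/2
step 2: merge (M,Q) at d=20, Q=-194; branch lengths M→15/2, Q→25/2; new cluster MQ
  updated: d(BK,MQ)=45/2, d(F,MQ)=45/2, d(MQ,W)=32
step 3: merge (BK,MQ) at d=45/2, Q=-121; branch lengths BK→57/4, MQ→33/4; new cluster BKMQ
  updated: d(BKMQ,F)=37/2, d(BKMQ,W)=39/2
step 4: merge (BKMQ,F) at d=37/2, Q=-65; branch lengths BKMQ→11/2, F→13; new cluster BFKMQ
  updated: d(BFKMQ,W)=14
step 5: merge (BFKMQ,W) at d=14; branch lengths BFKMQ→7, W→7; new cluster BFKMQW
final tree: ((((B:-81/8,K:129/8):57/4,(M:15/2,Q:25/2):33/4):11/2,F:13):7,W:7)
total length: 81

57/4,33/4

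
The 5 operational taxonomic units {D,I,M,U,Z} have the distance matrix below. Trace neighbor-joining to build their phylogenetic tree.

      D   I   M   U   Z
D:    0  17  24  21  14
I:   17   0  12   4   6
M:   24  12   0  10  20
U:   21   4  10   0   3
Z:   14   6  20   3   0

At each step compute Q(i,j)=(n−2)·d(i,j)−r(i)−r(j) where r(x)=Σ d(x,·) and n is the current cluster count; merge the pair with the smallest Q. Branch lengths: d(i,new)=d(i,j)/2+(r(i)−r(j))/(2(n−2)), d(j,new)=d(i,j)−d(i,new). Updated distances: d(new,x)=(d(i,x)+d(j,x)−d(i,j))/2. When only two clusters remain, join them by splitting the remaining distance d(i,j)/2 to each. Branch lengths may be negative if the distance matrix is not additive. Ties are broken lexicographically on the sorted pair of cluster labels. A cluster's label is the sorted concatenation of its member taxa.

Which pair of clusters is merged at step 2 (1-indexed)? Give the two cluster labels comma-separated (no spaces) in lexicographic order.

step 1: merge (D,Z) at d=14, Q=-77; branch lengths D→25/2, Z→3/2; new cluster DZ
  updated: d(DZ,I)=9/2, d(DZ,M)=15, d(DZ,U)=5
step 2: merge (DZ,I) at d=9/2, Q=-36; branch lengths DZ→13/4, I→5/4; new cluster DIZ
  updated: d(DIZ,M)=45/4, d(DIZ,U)=9/4
step 3: merge (DIZ,M) at d=45/4, Q=-47/2; branch lengths DIZ→7/4, M→19/2; new cluster DIMZ
  updated: d(DIMZ,U)=1/2
step 4: merge (DIMZ,U) at d=1/2; branch lengths DIMZ→1/4, U→1/4; new cluster DIMUZ
final tree: ((((D:25/2,Z:3/2):13/4,I:5/4):7/4,M:19/2):1/4,U:1/4)
total length: 121/4

DZ,I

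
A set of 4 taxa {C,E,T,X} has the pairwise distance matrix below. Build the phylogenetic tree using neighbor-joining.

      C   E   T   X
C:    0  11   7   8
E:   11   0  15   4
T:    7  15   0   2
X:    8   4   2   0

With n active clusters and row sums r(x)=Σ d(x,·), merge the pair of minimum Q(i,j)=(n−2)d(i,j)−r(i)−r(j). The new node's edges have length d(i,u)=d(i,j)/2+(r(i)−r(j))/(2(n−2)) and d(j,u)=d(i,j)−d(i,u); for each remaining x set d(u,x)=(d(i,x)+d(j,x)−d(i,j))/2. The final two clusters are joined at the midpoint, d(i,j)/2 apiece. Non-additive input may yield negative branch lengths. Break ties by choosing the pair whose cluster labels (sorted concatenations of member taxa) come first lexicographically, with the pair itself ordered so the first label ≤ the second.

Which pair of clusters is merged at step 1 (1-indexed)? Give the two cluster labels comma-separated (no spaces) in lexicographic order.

iteration 1: select C,T (d=7, Q=-36); attach at lengths (4, 3); label the merged cluster CT
  updated: d(CT,E)=19/2, d(CT,X)=3/2
iteration 2: select CT,E (d=19/2, Q=-15); attach at lengths (7/2, 6); label the merged cluster CET
  updated: d(CET,X)=-2
iteration 3: select CET,X (d=-2); attach at lengths (-1, -1); label the merged cluster CETX
final tree: (((C:4,T:3):7/2,E:6):-1,X:-1)
total length: 29/2

C,T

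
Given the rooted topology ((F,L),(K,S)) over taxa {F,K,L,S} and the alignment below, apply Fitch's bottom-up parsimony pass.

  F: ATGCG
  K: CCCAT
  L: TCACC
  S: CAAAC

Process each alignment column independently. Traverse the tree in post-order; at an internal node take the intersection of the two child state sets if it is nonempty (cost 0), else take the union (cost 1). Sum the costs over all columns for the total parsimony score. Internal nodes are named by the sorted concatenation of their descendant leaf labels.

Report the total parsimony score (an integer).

9

site 0, node FL: F={A} ∪ L={T} → {A,T} (+1)
site 0, node KS: K={C} ∩ S={C} → {C} (+0)
site 0, node FKLS: FL={A,T} ∪ KS={C} → {A,C,T} (+1)
site 1, node FL: F={T} ∪ L={C} → {C,T} (+1)
site 1, node KS: K={C} ∪ S={A} → {A,C} (+1)
site 1, node FKLS: FL={C,T} ∩ KS={A,C} → {C} (+0)
site 2, node FL: F={G} ∪ L={A} → {A,G} (+1)
site 2, node KS: K={C} ∪ S={A} → {A,C} (+1)
site 2, node FKLS: FL={A,G} ∩ KS={A,C} → {A} (+0)
site 3, node FL: F={C} ∩ L={C} → {C} (+0)
site 3, node KS: K={A} ∩ S={A} → {A} (+0)
site 3, node FKLS: FL={C} ∪ KS={A} → {A,C} (+1)
site 4, node FL: F={G} ∪ L={C} → {C,G} (+1)
site 4, node KS: K={T} ∪ S={C} → {C,T} (+1)
site 4, node FKLS: FL={C,G} ∩ KS={C,T} → {C} (+0)
per-site changes: [2, 2, 2, 1, 2]; total = 9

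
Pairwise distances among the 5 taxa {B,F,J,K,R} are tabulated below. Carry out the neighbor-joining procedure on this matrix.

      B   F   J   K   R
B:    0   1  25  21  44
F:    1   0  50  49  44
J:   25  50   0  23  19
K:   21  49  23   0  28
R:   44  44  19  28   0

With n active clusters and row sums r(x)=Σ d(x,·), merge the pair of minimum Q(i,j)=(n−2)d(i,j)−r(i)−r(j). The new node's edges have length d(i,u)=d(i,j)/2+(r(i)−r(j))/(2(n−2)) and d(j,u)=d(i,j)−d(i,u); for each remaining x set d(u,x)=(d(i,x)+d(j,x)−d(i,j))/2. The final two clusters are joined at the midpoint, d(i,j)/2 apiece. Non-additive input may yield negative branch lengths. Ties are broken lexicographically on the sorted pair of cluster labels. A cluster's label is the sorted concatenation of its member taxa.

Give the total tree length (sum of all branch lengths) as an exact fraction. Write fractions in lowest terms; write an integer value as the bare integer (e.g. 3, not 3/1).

step 1: merge (B,F) at d=1, Q=-232; branch lengths B→-25/3, F→28/3; new cluster BF
  updated: d(BF,J)=37, d(BF,K)=69/2, d(BF,R)=87/2
step 2: merge (BF,K) at d=69/2, Q=-263/2; branch lengths BF→197/8, K→79/8; new cluster BFK
  updated: d(BFK,J)=51/4, d(BFK,R)=37/2
step 3: merge (BFK,J) at d=51/4, Q=-201/4; branch lengths BFK→49/8, J→53/8; new cluster BFJK
  updated: d(BFJK,R)=99/8
step 4: merge (BFJK,R) at d=99/8; branch lengths BFJK→99/16, R→99/16; new cluster BFJKR
final tree: ((((B:-25/3,F:28/3):197/8,K:79/8):49/8,J:53/8):99/16,R:99/16)
total length: 485/8

485/8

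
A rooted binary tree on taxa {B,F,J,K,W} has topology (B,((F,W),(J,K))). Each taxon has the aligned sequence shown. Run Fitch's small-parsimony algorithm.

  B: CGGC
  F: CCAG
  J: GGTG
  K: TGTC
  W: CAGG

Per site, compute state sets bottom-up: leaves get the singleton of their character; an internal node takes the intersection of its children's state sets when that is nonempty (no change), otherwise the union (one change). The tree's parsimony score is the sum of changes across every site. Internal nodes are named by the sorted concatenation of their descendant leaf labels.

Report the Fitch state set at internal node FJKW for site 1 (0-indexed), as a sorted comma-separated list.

A,C,G

FW@0: {C} ∩ {C} = {C} (intersection, +0)
JK@0: {G} ∪ {T} = {G,T} (union, +1)
FJKW@0: {C} ∪ {G,T} = {C,G,T} (union, +1)
BFJKW@0: {C} ∩ {C,G,T} = {C} (intersection, +0)
FW@1: {C} ∪ {A} = {A,C} (union, +1)
JK@1: {G} ∩ {G} = {G} (intersection, +0)
FJKW@1: {A,C} ∪ {G} = {A,C,G} (union, +1)
BFJKW@1: {G} ∩ {A,C,G} = {G} (intersection, +0)
FW@2: {A} ∪ {G} = {A,G} (union, +1)
JK@2: {T} ∩ {T} = {T} (intersection, +0)
FJKW@2: {A,G} ∪ {T} = {A,G,T} (union, +1)
BFJKW@2: {G} ∩ {A,G,T} = {G} (intersection, +0)
FW@3: {G} ∩ {G} = {G} (intersection, +0)
JK@3: {G} ∪ {C} = {C,G} (union, +1)
FJKW@3: {G} ∩ {C,G} = {G} (intersection, +0)
BFJKW@3: {C} ∪ {G} = {C,G} (union, +1)
per-site changes: [2, 2, 2, 2]; total = 8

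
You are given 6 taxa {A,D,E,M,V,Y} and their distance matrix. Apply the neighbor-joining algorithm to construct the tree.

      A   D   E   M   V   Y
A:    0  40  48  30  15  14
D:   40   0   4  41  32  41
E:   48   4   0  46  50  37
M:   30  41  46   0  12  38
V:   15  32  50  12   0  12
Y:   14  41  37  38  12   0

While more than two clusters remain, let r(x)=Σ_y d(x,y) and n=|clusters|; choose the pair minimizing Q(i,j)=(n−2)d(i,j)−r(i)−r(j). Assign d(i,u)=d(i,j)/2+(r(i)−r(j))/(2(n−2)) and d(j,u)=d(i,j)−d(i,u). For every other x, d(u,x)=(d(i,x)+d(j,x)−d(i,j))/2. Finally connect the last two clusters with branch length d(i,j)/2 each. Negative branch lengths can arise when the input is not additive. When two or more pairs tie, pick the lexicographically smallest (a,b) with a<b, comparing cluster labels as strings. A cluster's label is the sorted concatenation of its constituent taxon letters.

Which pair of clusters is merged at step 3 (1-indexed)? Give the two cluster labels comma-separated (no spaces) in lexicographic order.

1. join D+E (d=4, Q=-327) ⇒ DE; edges |D|=-11/8, |E|=43/8
  updated: d(A,DE)=42, d(DE,M)=83/2, d(DE,V)=39, d(DE,Y)=37
2. join M+V (d=12, Q=-327/2) ⇒ MV; edges |M|=53/4, |V|=-5/4
  updated: d(A,MV)=33/2, d(DE,MV)=137/4, d(MV,Y)=19
3. join A+Y (d=14, Q=-229/2) ⇒ AY; edges |A|=61/8, |Y|=51/8
  updated: d(AY,DE)=65/2, d(AY,MV)=43/4
4. join AY+DE (d=65/2, Q=-155/2) ⇒ ADEY; edges |AY|=9/2, |DE|=28
  updated: d(ADEY,MV)=25/4
5. join ADEY+MV (d=25/4) ⇒ ADEMVY; edges |ADEY|=25/8, |MV|=25/8
final tree: (((A:61/8,Y:51/8):9/2,(D:-11/8,E:43/8):28):25/8,(M:53/4,V:-5/4):25/8)
total length: 275/4

A,Y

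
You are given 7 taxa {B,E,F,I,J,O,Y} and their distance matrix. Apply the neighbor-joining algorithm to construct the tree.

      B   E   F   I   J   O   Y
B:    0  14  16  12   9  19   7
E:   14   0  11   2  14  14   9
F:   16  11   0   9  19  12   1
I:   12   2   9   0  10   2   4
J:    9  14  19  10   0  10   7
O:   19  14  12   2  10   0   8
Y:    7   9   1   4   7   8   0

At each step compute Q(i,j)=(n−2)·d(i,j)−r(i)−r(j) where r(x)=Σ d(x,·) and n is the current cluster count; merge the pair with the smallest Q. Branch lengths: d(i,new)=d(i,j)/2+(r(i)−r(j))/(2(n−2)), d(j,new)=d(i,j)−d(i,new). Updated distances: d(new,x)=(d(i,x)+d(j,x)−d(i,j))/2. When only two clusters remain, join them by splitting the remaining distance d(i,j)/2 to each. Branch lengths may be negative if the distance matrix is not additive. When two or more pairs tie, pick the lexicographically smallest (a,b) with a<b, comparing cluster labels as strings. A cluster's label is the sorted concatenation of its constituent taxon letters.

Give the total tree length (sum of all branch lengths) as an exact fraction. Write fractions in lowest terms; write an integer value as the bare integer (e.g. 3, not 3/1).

1. join B+J (d=9, Q=-101) ⇒ BJ; edges |B|=53/10, |J|=37/10
  updated: d(BJ,E)=19/2, d(BJ,F)=13, d(BJ,I)=13/2, d(BJ,O)=10, d(BJ,Y)=5/2
2. join F+Y (d=1, Q=-133/2) ⇒ FY; edges |F|=51/16, |Y|=-35/16
  updated: d(BJ,FY)=29/4, d(E,FY)=19/2, d(FY,I)=6, d(FY,O)=19/2
3. join I+O (d=2, Q=-46) ⇒ IO; edges |I|=-13/6, |O|=25/6
  updated: d(BJ,IO)=29/4, d(E,IO)=7, d(FY,IO)=27/4
4. join BJ+FY (d=29/4, Q=-33) ⇒ BFJY; edges |BJ|=15/4, |FY|=7/2
  updated: d(BFJY,E)=47/8, d(BFJY,IO)=27/8
5. join BFJY+E (d=47/8, Q=-65/4) ⇒ BEFJY; edges |BFJY|=9/8, |E|=19/4
  updated: d(BEFJY,IO)=9/4
6. join BEFJY+IO (d=9/4) ⇒ BEFIJOY; edges |BEFJY|=9/8, |IO|=9/8
final tree: ((((B:53/10,J:37/10):15/4,(F:51/16,Y:-35/16):7/2):9/8,E:19/4):9/8,(I:-13/6,O:25/6):9/8)
total length: 219/8

219/8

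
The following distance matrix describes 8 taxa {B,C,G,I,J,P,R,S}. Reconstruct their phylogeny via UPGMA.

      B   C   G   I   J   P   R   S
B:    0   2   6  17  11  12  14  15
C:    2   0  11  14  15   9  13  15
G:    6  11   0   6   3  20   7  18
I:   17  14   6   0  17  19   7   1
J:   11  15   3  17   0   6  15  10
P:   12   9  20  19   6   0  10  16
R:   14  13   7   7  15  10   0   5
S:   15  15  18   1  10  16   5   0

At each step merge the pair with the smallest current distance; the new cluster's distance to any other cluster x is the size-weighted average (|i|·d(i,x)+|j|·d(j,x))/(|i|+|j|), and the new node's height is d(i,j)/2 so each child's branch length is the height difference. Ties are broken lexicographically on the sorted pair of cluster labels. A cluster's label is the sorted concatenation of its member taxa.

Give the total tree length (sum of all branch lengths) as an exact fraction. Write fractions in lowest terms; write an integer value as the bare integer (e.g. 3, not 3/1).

461/15

iteration 1: select I,S (d=1); attach at lengths (1/2, 1/2); label the merged cluster IS
  updated: d(B,IS)=16, d(C,IS)=29/2, d(G,IS)=12, d(IS,J)=27/2, d(IS,P)=35/2, d(IS,R)=6
iteration 2: select B,C (d=2); attach at lengths (1, 1); label the merged cluster BC
  updated: d(BC,G)=17/2, d(BC,IS)=61/4, d(BC,J)=13, d(BC,P)=21/2, d(BC,R)=27/2
iteration 3: select G,J (d=3); attach at lengths (3/2, 3/2); label the merged cluster GJ
  updated: d(BC,GJ)=43/4, d(GJ,IS)=51/4, d(GJ,P)=13, d(GJ,R)=11
iteration 4: select IS,R (d=6); attach at lengths (5/2, 3); label the merged cluster IRS
  updated: d(BC,IRS)=44/3, d(GJ,IRS)=73/6, d(IRS,P)=15
iteration 5: select BC,P (d=21/2); attach at lengths (17/4, 21/4); label the merged cluster BCP
  updated: d(BCP,GJ)=23/2, d(BCP,IRS)=133/9
iteration 6: select BCP,GJ (d=23/2); attach at lengths (1/2, 17/4); label the merged cluster BCGJP
  updated: d(BCGJP,IRS)=206/15
iteration 7: select BCGJP,IRS (d=206/15); attach at lengths (67/60, 58/15); label the merged cluster BCGIJPRS
final tree: ((((B:1,C:1):17/4,P:21/4):1/2,(G:3/2,J:3/2):17/4):67/60,((I:1/2,S:1/2):5/2,R:3):58/15)
total length: 461/15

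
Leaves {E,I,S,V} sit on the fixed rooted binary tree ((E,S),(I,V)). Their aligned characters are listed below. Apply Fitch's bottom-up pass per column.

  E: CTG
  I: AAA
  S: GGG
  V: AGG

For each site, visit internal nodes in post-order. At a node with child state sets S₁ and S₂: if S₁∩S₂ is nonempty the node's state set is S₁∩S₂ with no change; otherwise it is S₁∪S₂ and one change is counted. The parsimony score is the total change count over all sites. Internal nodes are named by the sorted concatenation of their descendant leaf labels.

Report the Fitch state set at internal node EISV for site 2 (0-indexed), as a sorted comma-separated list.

[col 0] ES: children E:{C}, S:{G} ∪→ {C,G}; cost 1
[col 0] IV: children I:{A}, V:{A} ∩→ {A}; cost 0
[col 0] EISV: children ES:{C,G}, IV:{A} ∪→ {A,C,G}; cost 1
[col 1] ES: children E:{T}, S:{G} ∪→ {G,T}; cost 1
[col 1] IV: children I:{A}, V:{G} ∪→ {A,G}; cost 1
[col 1] EISV: children ES:{G,T}, IV:{A,G} ∩→ {G}; cost 0
[col 2] ES: children E:{G}, S:{G} ∩→ {G}; cost 0
[col 2] IV: children I:{A}, V:{G} ∪→ {A,G}; cost 1
[col 2] EISV: children ES:{G}, IV:{A,G} ∩→ {G}; cost 0
per-site changes: [2, 2, 1]; total = 5

G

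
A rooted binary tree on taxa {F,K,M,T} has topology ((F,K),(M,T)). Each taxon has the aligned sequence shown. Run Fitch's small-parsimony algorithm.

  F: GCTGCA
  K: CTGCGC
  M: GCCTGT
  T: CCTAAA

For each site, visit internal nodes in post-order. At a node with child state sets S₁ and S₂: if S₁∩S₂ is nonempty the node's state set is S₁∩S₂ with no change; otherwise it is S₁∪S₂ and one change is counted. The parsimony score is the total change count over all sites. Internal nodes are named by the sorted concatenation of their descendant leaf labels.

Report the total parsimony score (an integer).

12

FK@0: {G} ∪ {C} = {C,G} (union, +1)
MT@0: {G} ∪ {C} = {C,G} (union, +1)
FKMT@0: {C,G} ∩ {C,G} = {C,G} (intersection, +0)
FK@1: {C} ∪ {T} = {C,T} (union, +1)
MT@1: {C} ∩ {C} = {C} (intersection, +0)
FKMT@1: {C,T} ∩ {C} = {C} (intersection, +0)
FK@2: {T} ∪ {G} = {G,T} (union, +1)
MT@2: {C} ∪ {T} = {C,T} (union, +1)
FKMT@2: {G,T} ∩ {C,T} = {T} (intersection, +0)
FK@3: {G} ∪ {C} = {C,G} (union, +1)
MT@3: {T} ∪ {A} = {A,T} (union, +1)
FKMT@3: {C,G} ∪ {A,T} = {A,C,G,T} (union, +1)
FK@4: {C} ∪ {G} = {C,G} (union, +1)
MT@4: {G} ∪ {A} = {A,G} (union, +1)
FKMT@4: {C,G} ∩ {A,G} = {G} (intersection, +0)
FK@5: {A} ∪ {C} = {A,C} (union, +1)
MT@5: {T} ∪ {A} = {A,T} (union, +1)
FKMT@5: {A,C} ∩ {A,T} = {A} (intersection, +0)
per-site changes: [2, 1, 2, 3, 2, 2]; total = 12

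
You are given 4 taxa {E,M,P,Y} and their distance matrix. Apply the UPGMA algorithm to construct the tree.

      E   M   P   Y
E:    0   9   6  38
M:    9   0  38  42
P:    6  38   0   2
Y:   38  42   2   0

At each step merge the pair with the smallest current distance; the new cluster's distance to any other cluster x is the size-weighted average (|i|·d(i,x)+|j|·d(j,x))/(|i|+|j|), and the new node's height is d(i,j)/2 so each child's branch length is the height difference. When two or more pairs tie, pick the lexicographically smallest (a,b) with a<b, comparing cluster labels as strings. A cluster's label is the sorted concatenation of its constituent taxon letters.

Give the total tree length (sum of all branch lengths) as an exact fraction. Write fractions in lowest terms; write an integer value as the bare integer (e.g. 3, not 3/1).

73/2

1. join P+Y (d=2) ⇒ PY; edges |P|=1, |Y|=1
  updated: d(E,PY)=22, d(M,PY)=40
2. join E+M (d=9) ⇒ EM; edges |E|=9/2, |M|=9/2
  updated: d(EM,PY)=31
3. join EM+PY (d=31) ⇒ EMPY; edges |EM|=11, |PY|=29/2
final tree: ((E:9/2,M:9/2):11,(P:1,Y:1):29/2)
total length: 73/2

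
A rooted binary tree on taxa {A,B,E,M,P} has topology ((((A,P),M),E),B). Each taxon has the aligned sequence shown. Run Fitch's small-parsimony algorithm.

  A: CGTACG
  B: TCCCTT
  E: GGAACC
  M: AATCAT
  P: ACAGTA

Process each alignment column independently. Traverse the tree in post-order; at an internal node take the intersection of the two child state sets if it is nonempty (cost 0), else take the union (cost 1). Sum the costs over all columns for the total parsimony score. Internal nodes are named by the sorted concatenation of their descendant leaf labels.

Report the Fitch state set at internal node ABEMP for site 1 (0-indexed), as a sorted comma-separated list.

C,G

[col 0] AP: children A:{C}, P:{A} ∪→ {A,C}; cost 1
[col 0] AMP: children AP:{A,C}, M:{A} ∩→ {A}; cost 0
[col 0] AEMP: children AMP:{A}, E:{G} ∪→ {A,G}; cost 1
[col 0] ABEMP: children AEMP:{A,G}, B:{T} ∪→ {A,G,T}; cost 1
[col 1] AP: children A:{G}, P:{C} ∪→ {C,G}; cost 1
[col 1] AMP: children AP:{C,G}, M:{A} ∪→ {A,C,G}; cost 1
[col 1] AEMP: children AMP:{A,C,G}, E:{G} ∩→ {G}; cost 0
[col 1] ABEMP: children AEMP:{G}, B:{C} ∪→ {C,G}; cost 1
[col 2] AP: children A:{T}, P:{A} ∪→ {A,T}; cost 1
[col 2] AMP: children AP:{A,T}, M:{T} ∩→ {T}; cost 0
[col 2] AEMP: children AMP:{T}, E:{A} ∪→ {A,T}; cost 1
[col 2] ABEMP: children AEMP:{A,T}, B:{C} ∪→ {A,C,T}; cost 1
[col 3] AP: children A:{A}, P:{G} ∪→ {A,G}; cost 1
[col 3] AMP: children AP:{A,G}, M:{C} ∪→ {A,C,G}; cost 1
[col 3] AEMP: children AMP:{A,C,G}, E:{A} ∩→ {A}; cost 0
[col 3] ABEMP: children AEMP:{A}, B:{C} ∪→ {A,C}; cost 1
[col 4] AP: children A:{C}, P:{T} ∪→ {C,T}; cost 1
[col 4] AMP: children AP:{C,T}, M:{A} ∪→ {A,C,T}; cost 1
[col 4] AEMP: children AMP:{A,C,T}, E:{C} ∩→ {C}; cost 0
[col 4] ABEMP: children AEMP:{C}, B:{T} ∪→ {C,T}; cost 1
[col 5] AP: children A:{G}, P:{A} ∪→ {A,G}; cost 1
[col 5] AMP: children AP:{A,G}, M:{T} ∪→ {A,G,T}; cost 1
[col 5] AEMP: children AMP:{A,G,T}, E:{C} ∪→ {A,C,G,T}; cost 1
[col 5] ABEMP: children AEMP:{A,C,G,T}, B:{T} ∩→ {T}; cost 0
per-site changes: [3, 3, 3, 3, 3, 3]; total = 18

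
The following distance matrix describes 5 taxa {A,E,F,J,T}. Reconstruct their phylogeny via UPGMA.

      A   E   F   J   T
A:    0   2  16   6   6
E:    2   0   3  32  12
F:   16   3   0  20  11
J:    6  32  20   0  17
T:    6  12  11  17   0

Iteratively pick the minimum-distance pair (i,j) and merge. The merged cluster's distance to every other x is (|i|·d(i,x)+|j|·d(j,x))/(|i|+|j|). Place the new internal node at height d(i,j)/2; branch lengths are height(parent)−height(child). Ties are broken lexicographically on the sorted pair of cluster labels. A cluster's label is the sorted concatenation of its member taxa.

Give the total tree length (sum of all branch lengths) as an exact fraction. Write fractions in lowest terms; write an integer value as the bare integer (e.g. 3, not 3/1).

117/4

1. join A+E (d=2) ⇒ AE; edges |A|=1, |E|=1
  updated: d(AE,F)=19/2, d(AE,J)=19, d(AE,T)=9
2. join AE+T (d=9) ⇒ AET; edges |AE|=7/2, |T|=9/2
  updated: d(AET,F)=10, d(AET,J)=55/3
3. join AET+F (d=10) ⇒ AEFT; edges |AET|=1/2, |F|=5
  updated: d(AEFT,J)=75/4
4. join AEFT+J (d=75/4) ⇒ AEFJT; edges |AEFT|=35/8, |J|=75/8
final tree: ((((A:1,E:1):7/2,T:9/2):1/2,F:5):35/8,J:75/8)
total length: 117/4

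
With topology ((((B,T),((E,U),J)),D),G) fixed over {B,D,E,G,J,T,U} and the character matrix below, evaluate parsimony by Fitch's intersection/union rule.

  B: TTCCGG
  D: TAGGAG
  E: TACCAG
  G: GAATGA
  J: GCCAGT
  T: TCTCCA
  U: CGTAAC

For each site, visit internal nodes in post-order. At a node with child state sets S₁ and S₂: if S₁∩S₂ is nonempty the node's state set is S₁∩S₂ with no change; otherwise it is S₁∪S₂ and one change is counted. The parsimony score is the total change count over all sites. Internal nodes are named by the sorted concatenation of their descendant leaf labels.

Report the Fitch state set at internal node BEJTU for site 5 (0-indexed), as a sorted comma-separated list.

site 0, node BT: B={T} ∩ T={T} → {T} (+0)
site 0, node EU: E={T} ∪ U={C} → {C,T} (+1)
site 0, node EJU: EU={C,T} ∪ J={G} → {C,G,T} (+1)
site 0, node BEJTU: BT={T} ∩ EJU={C,G,T} → {T} (+0)
site 0, node BDEJTU: BEJTU={T} ∩ D={T} → {T} (+0)
site 0, node BDEGJTU: BDEJTU={T} ∪ G={G} → {G,T} (+1)
site 1, node BT: B={T} ∪ T={C} → {C,T} (+1)
site 1, node EU: E={A} ∪ U={G} → {A,G} (+1)
site 1, node EJU: EU={A,G} ∪ J={C} → {A,C,G} (+1)
site 1, node BEJTU: BT={C,T} ∩ EJU={A,C,G} → {C} (+0)
site 1, node BDEJTU: BEJTU={C} ∪ D={A} → {A,C} (+1)
site 1, node BDEGJTU: BDEJTU={A,C} ∩ G={A} → {A} (+0)
site 2, node BT: B={C} ∪ T={T} → {C,T} (+1)
site 2, node EU: E={C} ∪ U={T} → {C,T} (+1)
site 2, node EJU: EU={C,T} ∩ J={C} → {C} (+0)
site 2, node BEJTU: BT={C,T} ∩ EJU={C} → {C} (+0)
site 2, node BDEJTU: BEJTU={C} ∪ D={G} → {C,G} (+1)
site 2, node BDEGJTU: BDEJTU={C,G} ∪ G={A} → {A,C,G} (+1)
site 3, node BT: B={C} ∩ T={C} → {C} (+0)
site 3, node EU: E={C} ∪ U={A} → {A,C} (+1)
site 3, node EJU: EU={A,C} ∩ J={A} → {A} (+0)
site 3, node BEJTU: BT={C} ∪ EJU={A} → {A,C} (+1)
site 3, node BDEJTU: BEJTU={A,C} ∪ D={G} → {A,C,G} (+1)
site 3, node BDEGJTU: BDEJTU={A,C,G} ∪ G={T} → {A,C,G,T} (+1)
site 4, node BT: B={G} ∪ T={C} → {C,G} (+1)
site 4, node EU: E={A} ∩ U={A} → {A} (+0)
site 4, node EJU: EU={A} ∪ J={G} → {A,G} (+1)
site 4, node BEJTU: BT={C,G} ∩ EJU={A,G} → {G} (+0)
site 4, node BDEJTU: BEJTU={G} ∪ D={A} → {A,G} (+1)
site 4, node BDEGJTU: BDEJTU={A,G} ∩ G={G} → {G} (+0)
site 5, node BT: B={G} ∪ T={A} → {A,G} (+1)
site 5, node EU: E={G} ∪ U={C} → {C,G} (+1)
site 5, node EJU: EU={C,G} ∪ J={T} → {C,G,T} (+1)
site 5, node BEJTU: BT={A,G} ∩ EJU={C,G,T} → {G} (+0)
site 5, node BDEJTU: BEJTU={G} ∩ D={G} → {G} (+0)
site 5, node BDEGJTU: BDEJTU={G} ∪ G={A} → {A,G} (+1)
per-site changes: [3, 4, 4, 4, 3, 4]; total = 22

G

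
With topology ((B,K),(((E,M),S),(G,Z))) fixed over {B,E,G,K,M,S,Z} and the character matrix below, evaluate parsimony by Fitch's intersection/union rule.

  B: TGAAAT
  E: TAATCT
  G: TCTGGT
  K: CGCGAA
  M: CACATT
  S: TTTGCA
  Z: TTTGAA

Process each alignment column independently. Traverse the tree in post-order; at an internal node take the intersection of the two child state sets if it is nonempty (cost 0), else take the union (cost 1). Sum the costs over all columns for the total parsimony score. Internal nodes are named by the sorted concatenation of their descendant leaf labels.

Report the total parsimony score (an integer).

[col 0] BK: children B:{T}, K:{C} ∪→ {C,T}; cost 1
[col 0] EM: children E:{T}, M:{C} ∪→ {C,T}; cost 1
[col 0] EMS: children EM:{C,T}, S:{T} ∩→ {T}; cost 0
[col 0] GZ: children G:{T}, Z:{T} ∩→ {T}; cost 0
[col 0] EGMSZ: children EMS:{T}, GZ:{T} ∩→ {T}; cost 0
[col 0] BEGKMSZ: children BK:{C,T}, EGMSZ:{T} ∩→ {T}; cost 0
[col 1] BK: children B:{G}, K:{G} ∩→ {G}; cost 0
[col 1] EM: children E:{A}, M:{A} ∩→ {A}; cost 0
[col 1] EMS: children EM:{A}, S:{T} ∪→ {A,T}; cost 1
[col 1] GZ: children G:{C}, Z:{T} ∪→ {C,T}; cost 1
[col 1] EGMSZ: children EMS:{A,T}, GZ:{C,T} ∩→ {T}; cost 0
[col 1] BEGKMSZ: children BK:{G}, EGMSZ:{T} ∪→ {G,T}; cost 1
[col 2] BK: children B:{A}, K:{C} ∪→ {A,C}; cost 1
[col 2] EM: children E:{A}, M:{C} ∪→ {A,C}; cost 1
[col 2] EMS: children EM:{A,C}, S:{T} ∪→ {A,C,T}; cost 1
[col 2] GZ: children G:{T}, Z:{T} ∩→ {T}; cost 0
[col 2] EGMSZ: children EMS:{A,C,T}, GZ:{T} ∩→ {T}; cost 0
[col 2] BEGKMSZ: children BK:{A,C}, EGMSZ:{T} ∪→ {A,C,T}; cost 1
[col 3] BK: children B:{A}, K:{G} ∪→ {A,G}; cost 1
[col 3] EM: children E:{T}, M:{A} ∪→ {A,T}; cost 1
[col 3] EMS: children EM:{A,T}, S:{G} ∪→ {A,G,T}; cost 1
[col 3] GZ: children G:{G}, Z:{G} ∩→ {G}; cost 0
[col 3] EGMSZ: children EMS:{A,G,T}, GZ:{G} ∩→ {G}; cost 0
[col 3] BEGKMSZ: children BK:{A,G}, EGMSZ:{G} ∩→ {G}; cost 0
[col 4] BK: children B:{A}, K:{A} ∩→ {A}; cost 0
[col 4] EM: children E:{C}, M:{T} ∪→ {C,T}; cost 1
[col 4] EMS: children EM:{C,T}, S:{C} ∩→ {C}; cost 0
[col 4] GZ: children G:{G}, Z:{A} ∪→ {A,G}; cost 1
[col 4] EGMSZ: children EMS:{C}, GZ:{A,G} ∪→ {A,C,G}; cost 1
[col 4] BEGKMSZ: children BK:{A}, EGMSZ:{A,C,G} ∩→ {A}; cost 0
[col 5] BK: children B:{T}, K:{A} ∪→ {A,T}; cost 1
[col 5] EM: children E:{T}, M:{T} ∩→ {T}; cost 0
[col 5] EMS: children EM:{T}, S:{A} ∪→ {A,T}; cost 1
[col 5] GZ: children G:{T}, Z:{A} ∪→ {A,T}; cost 1
[col 5] EGMSZ: children EMS:{A,T}, GZ:{A,T} ∩→ {A,T}; cost 0
[col 5] BEGKMSZ: children BK:{A,T}, EGMSZ:{A,T} ∩→ {A,T}; cost 0
per-site changes: [2, 3, 4, 3, 3, 3]; total = 18

18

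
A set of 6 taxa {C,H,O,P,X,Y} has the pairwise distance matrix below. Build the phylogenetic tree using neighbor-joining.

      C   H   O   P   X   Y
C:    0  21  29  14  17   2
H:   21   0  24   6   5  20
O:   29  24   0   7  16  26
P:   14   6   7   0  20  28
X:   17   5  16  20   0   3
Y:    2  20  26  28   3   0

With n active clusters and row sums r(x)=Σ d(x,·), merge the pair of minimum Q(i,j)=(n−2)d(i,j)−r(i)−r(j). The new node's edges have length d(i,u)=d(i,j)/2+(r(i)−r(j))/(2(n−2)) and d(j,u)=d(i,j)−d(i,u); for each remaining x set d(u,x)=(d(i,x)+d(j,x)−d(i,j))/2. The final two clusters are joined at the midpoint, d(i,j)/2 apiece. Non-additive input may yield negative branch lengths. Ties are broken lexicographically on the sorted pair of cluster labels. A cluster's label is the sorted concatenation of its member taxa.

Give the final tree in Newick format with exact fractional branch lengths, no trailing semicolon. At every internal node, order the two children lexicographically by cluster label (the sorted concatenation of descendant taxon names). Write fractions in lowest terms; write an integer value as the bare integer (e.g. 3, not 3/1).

iteration 1: select C,Y (d=2, Q=-154); attach at lengths (3/2, 1/2); label the merged cluster CY
  updated: d(CY,H)=39/2, d(CY,O)=53/2, d(CY,P)=20, d(CY,X)=9
iteration 2: select O,P (d=7, Q=-211/2); attach at lengths (83/12, 1/12); label the merged cluster OP
  updated: d(CY,OP)=79/4, d(H,OP)=23/2, d(OP,X)=29/2
iteration 3: select CY,X (d=9, Q=-235/4); attach at lengths (151/16, -7/16); label the merged cluster CXY
  updated: d(CXY,H)=31/4, d(CXY,OP)=101/8
iteration 4: select CXY,H (d=31/4, Q=-255/8); attach at lengths (71/16, 53/16); label the merged cluster CHXY
  updated: d(CHXY,OP)=131/16
iteration 5: select CHXY,OP (d=131/16); attach at lengths (131/32, 131/32); label the merged cluster CHOPXY
final tree: ((((C:3/2,Y:1/2):151/16,X:-7/16):71/16,H:53/16):131/32,(O:83/12,P:1/12):131/32)
total length: 543/16

((((C:3/2,Y:1/2):151/16,X:-7/16):71/16,H:53/16):131/32,(O:83/12,P:1/12):131/32)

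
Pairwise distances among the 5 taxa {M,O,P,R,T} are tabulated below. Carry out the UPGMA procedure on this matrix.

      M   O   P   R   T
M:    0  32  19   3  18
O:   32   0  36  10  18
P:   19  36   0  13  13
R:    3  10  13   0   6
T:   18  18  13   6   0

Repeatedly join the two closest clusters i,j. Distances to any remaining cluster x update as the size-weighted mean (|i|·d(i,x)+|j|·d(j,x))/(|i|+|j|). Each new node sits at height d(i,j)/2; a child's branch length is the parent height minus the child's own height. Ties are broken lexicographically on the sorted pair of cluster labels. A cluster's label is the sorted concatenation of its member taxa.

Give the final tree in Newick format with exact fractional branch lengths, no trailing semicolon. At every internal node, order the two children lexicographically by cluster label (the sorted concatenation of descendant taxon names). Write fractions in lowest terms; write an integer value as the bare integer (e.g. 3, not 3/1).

step 1: merge (M,R) at d=3; branch lengths M→3/2, R→3/2; new cluster MR
  updated: d(MR,O)=21, d(MR,P)=16, d(MR,T)=12
step 2: merge (MR,T) at d=12; branch lengths MR→9/2, T→6; new cluster MRT
  updated: d(MRT,O)=20, d(MRT,P)=15
step 3: merge (MRT,P) at d=15; branch lengths MRT→3/2, P→15/2; new cluster MPRT
  updated: d(MPRT,O)=24
step 4: merge (MPRT,O) at d=24; branch lengths MPRT→9/2, O→12; new cluster MOPRT
final tree: ((((M:3/2,R:3/2):9/2,T:6):3/2,P:15/2):9/2,O:12)
total length: 39

((((M:3/2,R:3/2):9/2,T:6):3/2,P:15/2):9/2,O:12)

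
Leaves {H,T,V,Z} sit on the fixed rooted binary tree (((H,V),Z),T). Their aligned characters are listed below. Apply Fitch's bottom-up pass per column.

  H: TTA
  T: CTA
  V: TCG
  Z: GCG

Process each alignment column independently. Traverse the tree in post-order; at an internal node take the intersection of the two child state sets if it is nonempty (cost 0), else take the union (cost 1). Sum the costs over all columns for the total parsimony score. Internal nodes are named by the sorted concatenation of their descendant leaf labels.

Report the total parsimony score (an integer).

[col 0] HV: children H:{T}, V:{T} ∩→ {T}; cost 0
[col 0] HVZ: children HV:{T}, Z:{G} ∪→ {G,T}; cost 1
[col 0] HTVZ: children HVZ:{G,T}, T:{C} ∪→ {C,G,T}; cost 1
[col 1] HV: children H:{T}, V:{C} ∪→ {C,T}; cost 1
[col 1] HVZ: children HV:{C,T}, Z:{C} ∩→ {C}; cost 0
[col 1] HTVZ: children HVZ:{C}, T:{T} ∪→ {C,T}; cost 1
[col 2] HV: children H:{A}, V:{G} ∪→ {A,G}; cost 1
[col 2] HVZ: children HV:{A,G}, Z:{G} ∩→ {G}; cost 0
[col 2] HTVZ: children HVZ:{G}, T:{A} ∪→ {A,G}; cost 1
per-site changes: [2, 2, 2]; total = 6

6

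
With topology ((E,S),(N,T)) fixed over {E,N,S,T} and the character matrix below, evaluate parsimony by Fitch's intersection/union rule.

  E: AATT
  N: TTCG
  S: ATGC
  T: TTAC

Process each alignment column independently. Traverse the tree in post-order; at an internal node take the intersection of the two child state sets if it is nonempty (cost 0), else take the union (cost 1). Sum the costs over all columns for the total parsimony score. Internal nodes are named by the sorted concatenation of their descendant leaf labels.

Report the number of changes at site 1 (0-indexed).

1

site 0, node ES: E={A} ∩ S={A} → {A} (+0)
site 0, node NT: N={T} ∩ T={T} → {T} (+0)
site 0, node ENST: ES={A} ∪ NT={T} → {A,T} (+1)
site 1, node ES: E={A} ∪ S={T} → {A,T} (+1)
site 1, node NT: N={T} ∩ T={T} → {T} (+0)
site 1, node ENST: ES={A,T} ∩ NT={T} → {T} (+0)
site 2, node ES: E={T} ∪ S={G} → {G,T} (+1)
site 2, node NT: N={C} ∪ T={A} → {A,C} (+1)
site 2, node ENST: ES={G,T} ∪ NT={A,C} → {A,C,G,T} (+1)
site 3, node ES: E={T} ∪ S={C} → {C,T} (+1)
site 3, node NT: N={G} ∪ T={C} → {C,G} (+1)
site 3, node ENST: ES={C,T} ∩ NT={C,G} → {C} (+0)
per-site changes: [1, 1, 3, 2]; total = 7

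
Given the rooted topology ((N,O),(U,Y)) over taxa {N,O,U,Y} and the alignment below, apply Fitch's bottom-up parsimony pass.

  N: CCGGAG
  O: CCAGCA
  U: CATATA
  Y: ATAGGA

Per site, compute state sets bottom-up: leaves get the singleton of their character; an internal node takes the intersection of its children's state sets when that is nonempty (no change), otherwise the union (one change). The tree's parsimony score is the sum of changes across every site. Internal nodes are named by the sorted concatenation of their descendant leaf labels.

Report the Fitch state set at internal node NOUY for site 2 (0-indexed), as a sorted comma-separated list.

NO@0: {C} ∩ {C} = {C} (intersection, +0)
UY@0: {C} ∪ {A} = {A,C} (union, +1)
NOUY@0: {C} ∩ {A,C} = {C} (intersection, +0)
NO@1: {C} ∩ {C} = {C} (intersection, +0)
UY@1: {A} ∪ {T} = {A,T} (union, +1)
NOUY@1: {C} ∪ {A,T} = {A,C,T} (union, +1)
NO@2: {G} ∪ {A} = {A,G} (union, +1)
UY@2: {T} ∪ {A} = {A,T} (union, +1)
NOUY@2: {A,G} ∩ {A,T} = {A} (intersection, +0)
NO@3: {G} ∩ {G} = {G} (intersection, +0)
UY@3: {A} ∪ {G} = {A,G} (union, +1)
NOUY@3: {G} ∩ {A,G} = {G} (intersection, +0)
NO@4: {A} ∪ {C} = {A,C} (union, +1)
UY@4: {T} ∪ {G} = {G,T} (union, +1)
NOUY@4: {A,C} ∪ {G,T} = {A,C,G,T} (union, +1)
NO@5: {G} ∪ {A} = {A,G} (union, +1)
UY@5: {A} ∩ {A} = {A} (intersection, +0)
NOUY@5: {A,G} ∩ {A} = {A} (intersection, +0)
per-site changes: [1, 2, 2, 1, 3, 1]; total = 10

A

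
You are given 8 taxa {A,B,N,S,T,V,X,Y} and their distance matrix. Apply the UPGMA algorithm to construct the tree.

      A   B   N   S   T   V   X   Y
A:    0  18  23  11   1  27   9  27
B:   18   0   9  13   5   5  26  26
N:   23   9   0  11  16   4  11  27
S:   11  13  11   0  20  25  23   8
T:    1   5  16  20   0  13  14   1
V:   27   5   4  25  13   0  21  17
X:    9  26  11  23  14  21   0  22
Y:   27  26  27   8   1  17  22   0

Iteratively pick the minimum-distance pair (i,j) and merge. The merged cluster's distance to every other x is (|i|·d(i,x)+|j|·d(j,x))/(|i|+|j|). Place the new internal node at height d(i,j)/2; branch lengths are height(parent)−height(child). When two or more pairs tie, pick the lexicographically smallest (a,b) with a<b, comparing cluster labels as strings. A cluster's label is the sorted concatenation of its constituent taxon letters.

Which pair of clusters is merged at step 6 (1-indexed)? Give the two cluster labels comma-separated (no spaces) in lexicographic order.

1. join A+T (d=1) ⇒ AT; edges |A|=1/2, |T|=1/2
  updated: d(AT,B)=23/2, d(AT,N)=39/2, d(AT,S)=31/2, d(AT,V)=20, d(AT,X)=23/2, d(AT,Y)=14
2. join N+V (d=4) ⇒ NV; edges |N|=2, |V|=2
  updated: d(AT,NV)=79/4, d(B,NV)=7, d(NV,S)=18, d(NV,X)=16, d(NV,Y)=22
3. join B+NV (d=7) ⇒ BNV; edges |B|=7/2, |NV|=3/2
  updated: d(AT,BNV)=17, d(BNV,S)=49/3, d(BNV,X)=58/3, d(BNV,Y)=70/3
4. join S+Y (d=8) ⇒ SY; edges |S|=4, |Y|=4
  updated: d(AT,SY)=59/4, d(BNV,SY)=119/6, d(SY,X)=45/2
5. join AT+X (d=23/2) ⇒ ATX; edges |AT|=21/4, |X|=23/4
  updated: d(ATX,BNV)=160/9, d(ATX,SY)=52/3
6. join ATX+SY (d=52/3) ⇒ ASTXY; edges |ATX|=35/12, |SY|=14/3
  updated: d(ASTXY,BNV)=93/5
7. join ASTXY+BNV (d=93/5) ⇒ ABNSTVXY; edges |ASTXY|=19/30, |BNV|=29/5
final tree: ((((A:1/2,T:1/2):21/4,X:23/4):35/12,(S:4,Y:4):14/3):19/30,(B:7/2,(N:2,V:2):3/2):29/5)
total length: 2581/60

ATX,SY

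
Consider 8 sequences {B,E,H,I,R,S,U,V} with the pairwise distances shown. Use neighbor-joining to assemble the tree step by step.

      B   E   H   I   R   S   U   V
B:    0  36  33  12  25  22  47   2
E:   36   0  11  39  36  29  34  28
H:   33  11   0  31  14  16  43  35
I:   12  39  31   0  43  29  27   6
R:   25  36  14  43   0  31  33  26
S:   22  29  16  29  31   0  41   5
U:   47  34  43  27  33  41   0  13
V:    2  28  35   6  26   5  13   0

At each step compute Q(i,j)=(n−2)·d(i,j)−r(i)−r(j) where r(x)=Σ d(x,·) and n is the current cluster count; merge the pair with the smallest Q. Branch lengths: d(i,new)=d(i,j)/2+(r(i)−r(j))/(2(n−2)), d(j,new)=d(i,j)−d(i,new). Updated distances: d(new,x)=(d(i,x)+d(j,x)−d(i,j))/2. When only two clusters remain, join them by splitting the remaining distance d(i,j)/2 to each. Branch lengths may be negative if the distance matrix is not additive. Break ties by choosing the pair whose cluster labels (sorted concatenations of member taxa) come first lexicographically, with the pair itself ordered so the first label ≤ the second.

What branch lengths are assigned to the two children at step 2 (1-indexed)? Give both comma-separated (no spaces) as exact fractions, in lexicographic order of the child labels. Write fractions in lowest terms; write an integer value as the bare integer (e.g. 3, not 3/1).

37/5,121/10

step 1: merge (E,H) at d=11, Q=-330; branch lengths E→8, H→3; new cluster EH
  updated: d(B,EH)=29, d(EH,I)=59/2, d(EH,R)=39/2, d(EH,S)=17, d(EH,U)=33, d(EH,V)=26
step 2: merge (EH,R) at d=39/2, Q=-234; branch lengths EH→37/5, R→121/10; new cluster EHR
  updated: d(B,EHR)=69/4, d(EHR,I)=53/2, d(EHR,S)=57/4, d(EHR,U)=93/4, d(EHR,V)=65/4
step 3: merge (EHR,U) at d=93/4, Q=-623/4; branch lengths EHR→157/32, U→587/32; new cluster EHRU
  updated: d(B,EHRU)=41/2, d(EHRU,I)=121/8, d(EHRU,S)=16, d(EHRU,V)=3
step 4: merge (B,I) at d=12, Q=-661/8; branch lengths B→81/16, I→111/16; new cluster BI
  updated: d(BI,EHRU)=189/16, d(BI,S)=39/2, d(BI,V)=-2
step 5: merge (BI,V) at d=-2, Q=-629/16; branch lengths BI→309/64, V→-437/64; new cluster BIV
  updated: d(BIV,EHRU)=269/32, d(BIV,S)=53/4
step 6: merge (BIV,EHRU) at d=269/32, Q=-1205/32; branch lengths BIV→181/64, EHRU→357/64; new cluster BEHIRUV
  updated: d(BEHIRUV,S)=667/64
step 7: merge (BEHIRUV,S) at d=667/64; branch lengths BEHIRUV→667/128, S→667/128; new cluster BEHIRSUV
final tree: ((((B:81/16,I:111/16):309/64,V:-437/64):181/64,(((E:8,H:3):37/5,R:121/10):157/32,U:587/32):357/64):667/128,S:667/128)
total length: 5285/64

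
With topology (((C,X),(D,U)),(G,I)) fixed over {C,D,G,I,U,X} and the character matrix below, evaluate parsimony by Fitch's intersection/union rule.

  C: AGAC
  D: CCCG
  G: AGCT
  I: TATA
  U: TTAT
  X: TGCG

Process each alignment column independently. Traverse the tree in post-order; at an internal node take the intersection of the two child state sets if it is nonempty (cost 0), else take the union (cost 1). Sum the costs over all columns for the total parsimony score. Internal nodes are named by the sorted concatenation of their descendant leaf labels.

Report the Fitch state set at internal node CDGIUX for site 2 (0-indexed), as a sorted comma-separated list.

CX@0: {A} ∪ {T} = {A,T} (union, +1)
DU@0: {C} ∪ {T} = {C,T} (union, +1)
CDUX@0: {A,T} ∩ {C,T} = {T} (intersection, +0)
GI@0: {A} ∪ {T} = {A,T} (union, +1)
CDGIUX@0: {T} ∩ {A,T} = {T} (intersection, +0)
CX@1: {G} ∩ {G} = {G} (intersection, +0)
DU@1: {C} ∪ {T} = {C,T} (union, +1)
CDUX@1: {G} ∪ {C,T} = {C,G,T} (union, +1)
GI@1: {G} ∪ {A} = {A,G} (union, +1)
CDGIUX@1: {C,G,T} ∩ {A,G} = {G} (intersection, +0)
CX@2: {A} ∪ {C} = {A,C} (union, +1)
DU@2: {C} ∪ {A} = {A,C} (union, +1)
CDUX@2: {A,C} ∩ {A,C} = {A,C} (intersection, +0)
GI@2: {C} ∪ {T} = {C,T} (union, +1)
CDGIUX@2: {A,C} ∩ {C,T} = {C} (intersection, +0)
CX@3: {C} ∪ {G} = {C,G} (union, +1)
DU@3: {G} ∪ {T} = {G,T} (union, +1)
CDUX@3: {C,G} ∩ {G,T} = {G} (intersection, +0)
GI@3: {T} ∪ {A} = {A,T} (union, +1)
CDGIUX@3: {G} ∪ {A,T} = {A,G,T} (union, +1)
per-site changes: [3, 3, 3, 4]; total = 13

C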